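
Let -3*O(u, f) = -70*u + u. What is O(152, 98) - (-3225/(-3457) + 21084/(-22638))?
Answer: 6514174347/1863323 ≈ 3496.0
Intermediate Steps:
O(u, f) = 23*u (O(u, f) = -(-70*u + u)/3 = -(-23)*u = 23*u)
O(152, 98) - (-3225/(-3457) + 21084/(-22638)) = 23*152 - (-3225/(-3457) + 21084/(-22638)) = 3496 - (-3225*(-1/3457) + 21084*(-1/22638)) = 3496 - (3225/3457 - 502/539) = 3496 - 1*2861/1863323 = 3496 - 2861/1863323 = 6514174347/1863323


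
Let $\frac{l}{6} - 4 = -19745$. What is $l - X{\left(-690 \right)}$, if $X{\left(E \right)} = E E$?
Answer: $-594546$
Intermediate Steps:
$l = -118446$ ($l = 24 + 6 \left(-19745\right) = 24 - 118470 = -118446$)
$X{\left(E \right)} = E^{2}$
$l - X{\left(-690 \right)} = -118446 - \left(-690\right)^{2} = -118446 - 476100 = -594546$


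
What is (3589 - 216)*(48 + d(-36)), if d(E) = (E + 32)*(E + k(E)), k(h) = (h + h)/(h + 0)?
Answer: 620632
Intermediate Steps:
k(h) = 2 (k(h) = (2*h)/h = 2)
d(E) = (2 + E)*(32 + E) (d(E) = (E + 32)*(E + 2) = (32 + E)*(2 + E) = (2 + E)*(32 + E))
(3589 - 216)*(48 + d(-36)) = (3589 - 216)*(48 + (64 + (-36)² + 34*(-36))) = 3373*(48 + (64 + 1296 - 1224)) = 3373*(48 + 136) = 3373*184 = 620632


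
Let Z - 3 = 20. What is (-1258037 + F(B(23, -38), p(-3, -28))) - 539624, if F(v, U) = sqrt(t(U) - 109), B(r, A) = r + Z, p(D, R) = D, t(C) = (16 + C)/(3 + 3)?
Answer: -1797661 + I*sqrt(3846)/6 ≈ -1.7977e+6 + 10.336*I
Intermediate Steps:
Z = 23 (Z = 3 + 20 = 23)
t(C) = 8/3 + C/6 (t(C) = (16 + C)/6 = (16 + C)*(1/6) = 8/3 + C/6)
B(r, A) = 23 + r (B(r, A) = r + 23 = 23 + r)
F(v, U) = sqrt(-319/3 + U/6) (F(v, U) = sqrt((8/3 + U/6) - 109) = sqrt(-319/3 + U/6))
(-1258037 + F(B(23, -38), p(-3, -28))) - 539624 = (-1258037 + sqrt(-3828 + 6*(-3))/6) - 539624 = (-1258037 + sqrt(-3828 - 18)/6) - 539624 = (-1258037 + sqrt(-3846)/6) - 539624 = (-1258037 + (I*sqrt(3846))/6) - 539624 = (-1258037 + I*sqrt(3846)/6) - 539624 = -1797661 + I*sqrt(3846)/6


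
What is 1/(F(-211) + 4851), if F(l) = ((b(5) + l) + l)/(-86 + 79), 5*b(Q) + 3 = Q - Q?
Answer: 35/171898 ≈ 0.00020361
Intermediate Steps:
b(Q) = -⅗ (b(Q) = -⅗ + (Q - Q)/5 = -⅗ + (⅕)*0 = -⅗ + 0 = -⅗)
F(l) = 3/35 - 2*l/7 (F(l) = ((-⅗ + l) + l)/(-86 + 79) = (-⅗ + 2*l)/(-7) = (-⅗ + 2*l)*(-⅐) = 3/35 - 2*l/7)
1/(F(-211) + 4851) = 1/((3/35 - 2/7*(-211)) + 4851) = 1/((3/35 + 422/7) + 4851) = 1/(2113/35 + 4851) = 1/(171898/35) = 35/171898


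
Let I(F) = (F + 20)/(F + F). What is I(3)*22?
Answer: 253/3 ≈ 84.333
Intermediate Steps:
I(F) = (20 + F)/(2*F) (I(F) = (20 + F)/((2*F)) = (20 + F)*(1/(2*F)) = (20 + F)/(2*F))
I(3)*22 = ((½)*(20 + 3)/3)*22 = ((½)*(⅓)*23)*22 = (23/6)*22 = 253/3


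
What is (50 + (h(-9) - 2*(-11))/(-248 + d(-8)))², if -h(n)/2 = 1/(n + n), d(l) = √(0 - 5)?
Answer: (100260900*√5 + 12409170301*I)/(81*(496*√5 + 61499*I)) ≈ 2491.1 - 0.080238*I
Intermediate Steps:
d(l) = I*√5 (d(l) = √(-5) = I*√5)
h(n) = -1/n (h(n) = -2/(n + n) = -2*1/(2*n) = -1/n)
(50 + (h(-9) - 2*(-11))/(-248 + d(-8)))² = (50 + (-1/(-9) - 2*(-11))/(-248 + I*√5))² = (50 + (-1*(-⅑) + 22)/(-248 + I*√5))² = (50 + (⅑ + 22)/(-248 + I*√5))² = (50 + 199/(9*(-248 + I*√5)))²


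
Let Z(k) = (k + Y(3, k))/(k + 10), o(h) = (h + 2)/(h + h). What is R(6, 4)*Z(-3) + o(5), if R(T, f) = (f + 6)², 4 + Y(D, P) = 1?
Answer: -5951/70 ≈ -85.014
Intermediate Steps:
o(h) = (2 + h)/(2*h) (o(h) = (2 + h)/((2*h)) = (2 + h)*(1/(2*h)) = (2 + h)/(2*h))
Y(D, P) = -3 (Y(D, P) = -4 + 1 = -3)
R(T, f) = (6 + f)²
Z(k) = (-3 + k)/(10 + k) (Z(k) = (k - 3)/(k + 10) = (-3 + k)/(10 + k))
R(6, 4)*Z(-3) + o(5) = (6 + 4)²*((-3 - 3)/(10 - 3)) + (½)*(2 + 5)/5 = 10²*(-6/7) + (½)*(⅕)*7 = 100*((⅐)*(-6)) + 7/10 = 100*(-6/7) + 7/10 = -600/7 + 7/10 = -5951/70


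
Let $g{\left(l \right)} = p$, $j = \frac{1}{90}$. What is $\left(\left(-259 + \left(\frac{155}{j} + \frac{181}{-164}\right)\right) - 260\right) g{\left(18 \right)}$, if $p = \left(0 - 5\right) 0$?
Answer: $0$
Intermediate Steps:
$j = \frac{1}{90} \approx 0.011111$
$p = 0$ ($p = \left(-5\right) 0 = 0$)
$g{\left(l \right)} = 0$
$\left(\left(-259 + \left(\frac{155}{j} + \frac{181}{-164}\right)\right) - 260\right) g{\left(18 \right)} = \left(\left(-259 + \left(155 \frac{1}{\frac{1}{90}} + \frac{181}{-164}\right)\right) - 260\right) 0 = \left(\left(-259 + \left(155 \cdot 90 + 181 \left(- \frac{1}{164}\right)\right)\right) - 260\right) 0 = \left(\left(-259 + \left(13950 - \frac{181}{164}\right)\right) - 260\right) 0 = \left(\left(-259 + \frac{2287619}{164}\right) - 260\right) 0 = \left(\frac{2245143}{164} - 260\right) 0 = \frac{2202503}{164} \cdot 0 = 0$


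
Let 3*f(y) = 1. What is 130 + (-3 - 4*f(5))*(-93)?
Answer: 533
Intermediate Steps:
f(y) = ⅓ (f(y) = (⅓)*1 = ⅓)
130 + (-3 - 4*f(5))*(-93) = 130 + (-3 - 4*⅓)*(-93) = 130 + (-3 - 4/3)*(-93) = 130 - 13/3*(-93) = 130 + 403 = 533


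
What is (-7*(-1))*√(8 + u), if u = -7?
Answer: 7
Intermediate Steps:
(-7*(-1))*√(8 + u) = (-7*(-1))*√(8 - 7) = 7*√1 = 7*1 = 7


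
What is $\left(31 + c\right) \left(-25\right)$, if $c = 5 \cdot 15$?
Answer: $-2650$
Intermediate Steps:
$c = 75$
$\left(31 + c\right) \left(-25\right) = \left(31 + 75\right) \left(-25\right) = 106 \left(-25\right) = -2650$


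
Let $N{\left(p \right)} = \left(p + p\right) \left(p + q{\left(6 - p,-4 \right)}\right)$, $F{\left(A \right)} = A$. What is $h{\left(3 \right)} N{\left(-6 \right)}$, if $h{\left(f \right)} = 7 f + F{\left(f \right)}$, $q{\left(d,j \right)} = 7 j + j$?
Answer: $10944$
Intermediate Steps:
$q{\left(d,j \right)} = 8 j$
$N{\left(p \right)} = 2 p \left(-32 + p\right)$ ($N{\left(p \right)} = \left(p + p\right) \left(p + 8 \left(-4\right)\right) = 2 p \left(p - 32\right) = 2 p \left(-32 + p\right)$)
$h{\left(f \right)} = 8 f$ ($h{\left(f \right)} = 7 f + f = 8 f$)
$h{\left(3 \right)} N{\left(-6 \right)} = 8 \cdot 3 \cdot 2 \left(-6\right) \left(-32 - 6\right) = 24 \cdot 2 \left(-6\right) \left(-38\right) = 24 \cdot 456 = 10944$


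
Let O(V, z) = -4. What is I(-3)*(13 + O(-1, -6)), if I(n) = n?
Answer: -27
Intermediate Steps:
I(-3)*(13 + O(-1, -6)) = -3*(13 - 4) = -3*9 = -27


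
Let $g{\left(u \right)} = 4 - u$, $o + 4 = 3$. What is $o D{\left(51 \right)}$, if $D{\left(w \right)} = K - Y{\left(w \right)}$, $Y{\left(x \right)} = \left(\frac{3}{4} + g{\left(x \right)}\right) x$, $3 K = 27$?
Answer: $- \frac{9471}{4} \approx -2367.8$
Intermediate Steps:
$K = 9$ ($K = \frac{1}{3} \cdot 27 = 9$)
$o = -1$ ($o = -4 + 3 = -1$)
$Y{\left(x \right)} = x \left(\frac{19}{4} - x\right)$ ($Y{\left(x \right)} = \left(\frac{3}{4} - \left(-4 + x\right)\right) x = \left(\frac{19}{4} - x\right) x = x \left(\frac{19}{4} - x\right)$)
$D{\left(w \right)} = 9 - \frac{w \left(19 - 4 w\right)}{4}$
$o D{\left(51 \right)} = - (9 + \frac{1}{4} \cdot 51 \left(-19 + 4 \cdot 51\right)) = - (9 + \frac{1}{4} \cdot 51 \left(-19 + 204\right)) = - (9 + \frac{1}{4} \cdot 51 \cdot 185) = - (9 + \frac{9435}{4}) = \left(-1\right) \frac{9471}{4} = - \frac{9471}{4}$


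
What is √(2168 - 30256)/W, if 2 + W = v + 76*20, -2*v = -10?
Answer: 2*I*√7022/1523 ≈ 0.11004*I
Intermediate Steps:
v = 5 (v = -½*(-10) = 5)
W = 1523 (W = -2 + (5 + 76*20) = -2 + (5 + 1520) = -2 + 1525 = 1523)
√(2168 - 30256)/W = √(2168 - 30256)/1523 = √(-28088)*(1/1523) = (2*I*√7022)*(1/1523) = 2*I*√7022/1523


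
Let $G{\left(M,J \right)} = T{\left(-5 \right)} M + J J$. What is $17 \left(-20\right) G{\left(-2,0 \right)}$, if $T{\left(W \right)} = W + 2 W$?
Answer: $-10200$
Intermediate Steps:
$T{\left(W \right)} = 3 W$
$G{\left(M,J \right)} = J^{2} - 15 M$ ($G{\left(M,J \right)} = 3 \left(-5\right) M + J J = - 15 M + J^{2} = J^{2} - 15 M$)
$17 \left(-20\right) G{\left(-2,0 \right)} = 17 \left(-20\right) \left(0^{2} - -30\right) = - 340 \left(0 + 30\right) = \left(-340\right) 30 = -10200$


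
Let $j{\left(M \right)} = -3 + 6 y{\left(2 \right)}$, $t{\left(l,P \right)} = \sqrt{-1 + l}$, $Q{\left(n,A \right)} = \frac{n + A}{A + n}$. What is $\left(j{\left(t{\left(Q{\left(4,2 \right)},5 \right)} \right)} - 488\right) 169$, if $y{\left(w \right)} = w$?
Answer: $-80951$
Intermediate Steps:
$Q{\left(n,A \right)} = 1$ ($Q{\left(n,A \right)} = \frac{A + n}{A + n} = 1$)
$j{\left(M \right)} = 9$ ($j{\left(M \right)} = -3 + 6 \cdot 2 = -3 + 12 = 9$)
$\left(j{\left(t{\left(Q{\left(4,2 \right)},5 \right)} \right)} - 488\right) 169 = \left(9 - 488\right) 169 = \left(-479\right) 169 = -80951$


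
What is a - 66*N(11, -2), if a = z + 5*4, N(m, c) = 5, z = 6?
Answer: -304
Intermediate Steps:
a = 26 (a = 6 + 5*4 = 6 + 20 = 26)
a - 66*N(11, -2) = 26 - 66*5 = 26 - 330 = -304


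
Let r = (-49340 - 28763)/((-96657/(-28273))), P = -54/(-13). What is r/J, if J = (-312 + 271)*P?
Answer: 28706679547/213998598 ≈ 134.14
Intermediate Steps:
P = 54/13 (P = -54*(-1/13) = 54/13 ≈ 4.1538)
r = -2208206119/96657 (r = -78103/((-96657*(-1/28273))) = -78103/96657/28273 = -78103*28273/96657 = -2208206119/96657 ≈ -22846.)
J = -2214/13 (J = (-312 + 271)*(54/13) = -41*54/13 = -2214/13 ≈ -170.31)
r/J = -2208206119/(96657*(-2214/13)) = -2208206119/96657*(-13/2214) = 28706679547/213998598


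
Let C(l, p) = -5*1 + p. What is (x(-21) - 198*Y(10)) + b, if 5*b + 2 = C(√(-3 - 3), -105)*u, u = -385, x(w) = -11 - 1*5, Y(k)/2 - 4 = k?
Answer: 14548/5 ≈ 2909.6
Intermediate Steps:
Y(k) = 8 + 2*k
x(w) = -16 (x(w) = -11 - 5 = -16)
C(l, p) = -5 + p
b = 42348/5 (b = -⅖ + ((-5 - 105)*(-385))/5 = -⅖ + (-110*(-385))/5 = -⅖ + (⅕)*42350 = -⅖ + 8470 = 42348/5 ≈ 8469.6)
(x(-21) - 198*Y(10)) + b = (-16 - 198*(8 + 2*10)) + 42348/5 = (-16 - 198*(8 + 20)) + 42348/5 = (-16 - 198*28) + 42348/5 = (-16 - 5544) + 42348/5 = -5560 + 42348/5 = 14548/5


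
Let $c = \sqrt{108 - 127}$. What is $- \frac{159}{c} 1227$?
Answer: $\frac{195093 i \sqrt{19}}{19} \approx 44757.0 i$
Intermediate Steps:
$c = i \sqrt{19}$ ($c = \sqrt{-19} = i \sqrt{19} \approx 4.3589 i$)
$- \frac{159}{c} 1227 = - \frac{159}{i \sqrt{19}} \cdot 1227 = - 159 \left(- \frac{i \sqrt{19}}{19}\right) 1227 = \frac{159 i \sqrt{19}}{19} \cdot 1227 = \frac{195093 i \sqrt{19}}{19}$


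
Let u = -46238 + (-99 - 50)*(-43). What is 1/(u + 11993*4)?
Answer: 1/8141 ≈ 0.00012283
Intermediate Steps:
u = -39831 (u = -46238 - 149*(-43) = -46238 + 6407 = -39831)
1/(u + 11993*4) = 1/(-39831 + 11993*4) = 1/(-39831 + 47972) = 1/8141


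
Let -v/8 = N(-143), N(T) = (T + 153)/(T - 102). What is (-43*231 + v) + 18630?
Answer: 426169/49 ≈ 8697.3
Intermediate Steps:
N(T) = (153 + T)/(-102 + T)
v = 16/49 (v = -8*(153 - 143)/(-102 - 143) = -8*10/(-245) = -(-8)*10/245 = -8*(-2/49) = 16/49 ≈ 0.32653)
(-43*231 + v) + 18630 = (-43*231 + 16/49) + 18630 = (-9933 + 16/49) + 18630 = -486701/49 + 18630 = 426169/49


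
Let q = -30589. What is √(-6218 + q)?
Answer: I*√36807 ≈ 191.85*I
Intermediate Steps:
√(-6218 + q) = √(-6218 - 30589) = √(-36807) = I*√36807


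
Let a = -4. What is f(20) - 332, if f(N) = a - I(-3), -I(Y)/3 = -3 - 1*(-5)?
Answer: -330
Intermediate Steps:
I(Y) = -6 (I(Y) = -3*(-3 - 1*(-5)) = -3*(-3 + 5) = -3*2 = -6)
f(N) = 2 (f(N) = -4 - 1*(-6) = -4 + 6 = 2)
f(20) - 332 = 2 - 332 = -330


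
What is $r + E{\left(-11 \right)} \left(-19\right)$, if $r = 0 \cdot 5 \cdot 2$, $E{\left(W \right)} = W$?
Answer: $209$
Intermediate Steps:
$r = 0$ ($r = 0 \cdot 2 = 0$)
$r + E{\left(-11 \right)} \left(-19\right) = 0 - -209 = 0 + 209 = 209$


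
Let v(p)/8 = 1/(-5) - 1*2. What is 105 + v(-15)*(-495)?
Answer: 8817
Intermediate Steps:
v(p) = -88/5 (v(p) = 8*(1/(-5) - 1*2) = 8*(-1/5 - 2) = 8*(-11/5) = -88/5)
105 + v(-15)*(-495) = 105 - 88/5*(-495) = 105 + 8712 = 8817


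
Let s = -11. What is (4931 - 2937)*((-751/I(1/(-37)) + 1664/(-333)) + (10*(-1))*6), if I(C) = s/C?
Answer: -488216942/3663 ≈ -1.3328e+5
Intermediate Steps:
I(C) = -11/C
(4931 - 2937)*((-751/I(1/(-37)) + 1664/(-333)) + (10*(-1))*6) = (4931 - 2937)*((-751/((-11/(1/(-37)))) + 1664/(-333)) + (10*(-1))*6) = 1994*((-751/((-11/(-1/37))) + 1664*(-1/333)) - 10*6) = 1994*((-751/((-11*(-37))) - 1664/333) - 60) = 1994*((-751/407 - 1664/333) - 60) = 1994*(-25063/3663 - 60) = 1994*(-244843/3663) = -488216942/3663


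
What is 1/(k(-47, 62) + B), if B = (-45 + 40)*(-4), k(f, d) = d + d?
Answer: 1/144 ≈ 0.0069444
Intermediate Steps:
k(f, d) = 2*d
B = 20 (B = -5*(-4) = 20)
1/(k(-47, 62) + B) = 1/(2*62 + 20) = 1/(124 + 20) = 1/144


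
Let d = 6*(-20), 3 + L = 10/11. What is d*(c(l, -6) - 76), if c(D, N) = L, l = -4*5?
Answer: 103080/11 ≈ 9370.9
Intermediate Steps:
L = -23/11 (L = -3 + 10/11 = -23/11 ≈ -2.0909)
l = -20
d = -120
c(D, N) = -23/11
d*(c(l, -6) - 76) = -120*(-23/11 - 76) = -120*(-859/11) = 103080/11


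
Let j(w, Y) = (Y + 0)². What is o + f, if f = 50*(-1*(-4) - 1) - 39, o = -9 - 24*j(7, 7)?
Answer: -1074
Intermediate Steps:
j(w, Y) = Y²
o = -1185 (o = -9 - 24*7² = -9 - 24*49 = -9 - 1176 = -1185)
f = 111 (f = 50*(4 - 1) - 39 = 50*3 - 39 = 150 - 39 = 111)
o + f = -1185 + 111 = -1074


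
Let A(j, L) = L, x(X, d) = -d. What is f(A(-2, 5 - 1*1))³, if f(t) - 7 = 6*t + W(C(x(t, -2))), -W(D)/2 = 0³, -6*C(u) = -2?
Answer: 29791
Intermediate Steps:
C(u) = ⅓ (C(u) = -⅙*(-2) = ⅓)
W(D) = 0 (W(D) = -2*0³ = -2*0 = 0)
f(t) = 7 + 6*t (f(t) = 7 + (6*t + 0) = 7 + 6*t)
f(A(-2, 5 - 1*1))³ = (7 + 6*(5 - 1*1))³ = (7 + 6*(5 - 1))³ = (7 + 6*4)³ = (7 + 24)³ = 31³ = 29791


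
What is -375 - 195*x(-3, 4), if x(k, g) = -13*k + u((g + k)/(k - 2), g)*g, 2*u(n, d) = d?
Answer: -9540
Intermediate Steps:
u(n, d) = d/2
x(k, g) = g²/2 - 13*k (x(k, g) = -13*k + (g/2)*g = -13*k + g²/2 = g²/2 - 13*k)
-375 - 195*x(-3, 4) = -375 - 195*((½)*4² - 13*(-3)) = -375 - 195*((½)*16 + 39) = -375 - 195*(8 + 39) = -375 - 195*47 = -375 - 9165 = -9540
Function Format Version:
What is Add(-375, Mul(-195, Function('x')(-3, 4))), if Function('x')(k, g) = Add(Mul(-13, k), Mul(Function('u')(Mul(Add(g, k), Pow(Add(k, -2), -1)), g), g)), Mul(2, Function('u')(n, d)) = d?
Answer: -9540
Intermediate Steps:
Function('u')(n, d) = Mul(Rational(1, 2), d)
Function('x')(k, g) = Add(Mul(Rational(1, 2), Pow(g, 2)), Mul(-13, k)) (Function('x')(k, g) = Add(Mul(-13, k), Mul(Mul(Rational(1, 2), g), g)) = Add(Mul(-13, k), Mul(Rational(1, 2), Pow(g, 2))) = Add(Mul(Rational(1, 2), Pow(g, 2)), Mul(-13, k)))
Add(-375, Mul(-195, Function('x')(-3, 4))) = Add(-375, Mul(-195, Add(Mul(Rational(1, 2), Pow(4, 2)), Mul(-13, -3)))) = Add(-375, Mul(-195, Add(Mul(Rational(1, 2), 16), 39))) = Add(-375, Mul(-195, Add(8, 39))) = Add(-375, Mul(-195, 47)) = Add(-375, -9165) = -9540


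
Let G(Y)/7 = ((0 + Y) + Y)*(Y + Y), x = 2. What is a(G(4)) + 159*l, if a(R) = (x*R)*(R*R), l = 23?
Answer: 179834441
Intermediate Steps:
G(Y) = 28*Y**2 (G(Y) = 7*(((0 + Y) + Y)*(Y + Y)) = 7*((Y + Y)*(2*Y)) = 7*((2*Y)*(2*Y)) = 7*(4*Y**2) = 28*Y**2)
a(R) = 2*R**3 (a(R) = (2*R)*(R*R) = (2*R)*R**2 = 2*R**3)
a(G(4)) + 159*l = 2*(28*4**2)**3 + 159*23 = 2*(28*16)**3 + 3657 = 2*448**3 + 3657 = 2*89915392 + 3657 = 179830784 + 3657 = 179834441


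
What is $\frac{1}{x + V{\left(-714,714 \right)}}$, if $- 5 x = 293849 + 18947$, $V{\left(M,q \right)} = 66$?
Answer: $- \frac{5}{312466} \approx -1.6002 \cdot 10^{-5}$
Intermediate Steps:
$x = - \frac{312796}{5}$ ($x = - \frac{293849 + 18947}{5} = \left(- \frac{1}{5}\right) 312796 = - \frac{312796}{5} \approx -62559.0$)
$\frac{1}{x + V{\left(-714,714 \right)}} = \frac{1}{- \frac{312796}{5} + 66} = \frac{1}{- \frac{312466}{5}} = - \frac{5}{312466}$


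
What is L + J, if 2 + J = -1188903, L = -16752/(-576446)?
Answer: -342669757439/288223 ≈ -1.1889e+6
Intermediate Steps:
L = 8376/288223 (L = -16752*(-1/576446) = 8376/288223 ≈ 0.029061)
J = -1188905 (J = -2 - 1188903 = -1188905)
L + J = 8376/288223 - 1188905 = -342669757439/288223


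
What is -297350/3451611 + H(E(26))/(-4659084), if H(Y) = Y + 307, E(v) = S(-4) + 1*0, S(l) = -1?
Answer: -77024156687/893408088018 ≈ -0.086214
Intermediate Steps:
E(v) = -1 (E(v) = -1 + 1*0 = -1 + 0 = -1)
H(Y) = 307 + Y
-297350/3451611 + H(E(26))/(-4659084) = -297350/3451611 + (307 - 1)/(-4659084) = -297350*1/3451611 + 306*(-1/4659084) = -297350/3451611 - 17/258838 = -77024156687/893408088018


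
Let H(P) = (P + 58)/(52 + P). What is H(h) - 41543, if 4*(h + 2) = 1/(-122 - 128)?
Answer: -2077052458/49999 ≈ -41542.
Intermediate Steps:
h = -2001/1000 (h = -2 + 1/(4*(-122 - 128)) = -2 + (¼)/(-250) = -2 + (¼)*(-1/250) = -2 - 1/1000 = -2001/1000 ≈ -2.0010)
H(P) = (58 + P)/(52 + P)
H(h) - 41543 = (58 - 2001/1000)/(52 - 2001/1000) - 41543 = (55999/1000)/(49999/1000) - 41543 = (1000/49999)*(55999/1000) - 41543 = 55999/49999 - 41543 = -2077052458/49999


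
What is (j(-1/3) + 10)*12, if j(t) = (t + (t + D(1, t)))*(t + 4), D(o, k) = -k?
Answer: 316/3 ≈ 105.33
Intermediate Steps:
j(t) = t*(4 + t) (j(t) = (t + (t - t))*(t + 4) = (t + 0)*(4 + t) = t*(4 + t))
(j(-1/3) + 10)*12 = ((-1/3)*(4 - 1/3) + 10)*12 = ((-1*⅓)*(4 - 1*⅓) + 10)*12 = (-(4 - ⅓)/3 + 10)*12 = (-⅓*11/3 + 10)*12 = (-11/9 + 10)*12 = (79/9)*12 = 316/3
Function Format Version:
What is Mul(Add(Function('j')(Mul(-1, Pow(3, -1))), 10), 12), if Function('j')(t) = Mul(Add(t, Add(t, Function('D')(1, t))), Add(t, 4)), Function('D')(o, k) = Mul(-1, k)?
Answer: Rational(316, 3) ≈ 105.33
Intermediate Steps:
Function('j')(t) = Mul(t, Add(4, t)) (Function('j')(t) = Mul(Add(t, Add(t, Mul(-1, t))), Add(t, 4)) = Mul(Add(t, 0), Add(4, t)) = Mul(t, Add(4, t)))
Mul(Add(Function('j')(Mul(-1, Pow(3, -1))), 10), 12) = Mul(Add(Mul(Mul(-1, Pow(3, -1)), Add(4, Mul(-1, Pow(3, -1)))), 10), 12) = Mul(Add(Mul(Mul(-1, Rational(1, 3)), Add(4, Mul(-1, Rational(1, 3)))), 10), 12) = Mul(Add(Mul(Rational(-1, 3), Add(4, Rational(-1, 3))), 10), 12) = Mul(Add(Mul(Rational(-1, 3), Rational(11, 3)), 10), 12) = Mul(Add(Rational(-11, 9), 10), 12) = Mul(Rational(79, 9), 12) = Rational(316, 3)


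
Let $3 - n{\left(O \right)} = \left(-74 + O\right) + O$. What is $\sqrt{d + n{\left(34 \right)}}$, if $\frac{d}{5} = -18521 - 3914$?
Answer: $i \sqrt{112166} \approx 334.91 i$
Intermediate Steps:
$n{\left(O \right)} = 77 - 2 O$ ($n{\left(O \right)} = 3 - \left(\left(-74 + O\right) + O\right) = 3 - \left(-74 + 2 O\right) = 77 - 2 O$)
$d = -112175$ ($d = 5 \left(-18521 - 3914\right) = 5 \left(-22435\right) = -112175$)
$\sqrt{d + n{\left(34 \right)}} = \sqrt{-112175 + \left(77 - 68\right)} = \sqrt{-112175 + 9} = \sqrt{-112166} = i \sqrt{112166}$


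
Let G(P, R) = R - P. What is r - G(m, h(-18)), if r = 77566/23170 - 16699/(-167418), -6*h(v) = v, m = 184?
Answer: 357742723139/1939537530 ≈ 184.45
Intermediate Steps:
h(v) = -v/6
r = 6686430209/1939537530 (r = 77566*(1/23170) - 16699*(-1/167418) = 38783/11585 + 16699/167418 = 6686430209/1939537530 ≈ 3.4474)
r - G(m, h(-18)) = 6686430209/1939537530 - (-⅙*(-18) - 1*184) = 6686430209/1939537530 - (3 - 184) = 6686430209/1939537530 - 1*(-181) = 6686430209/1939537530 + 181 = 357742723139/1939537530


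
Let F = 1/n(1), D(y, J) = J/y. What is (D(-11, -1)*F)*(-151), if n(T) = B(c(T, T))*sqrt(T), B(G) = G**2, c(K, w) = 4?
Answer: -151/176 ≈ -0.85795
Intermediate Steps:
n(T) = 16*sqrt(T) (n(T) = 4**2*sqrt(T) = 16*sqrt(T))
F = 1/16 (F = 1/(16*sqrt(1)) = 1/(16*1) = 1/16 ≈ 0.062500)
(D(-11, -1)*F)*(-151) = (-1/(-11)*(1/16))*(-151) = (-1*(-1/11)*(1/16))*(-151) = ((1/11)*(1/16))*(-151) = (1/176)*(-151) = -151/176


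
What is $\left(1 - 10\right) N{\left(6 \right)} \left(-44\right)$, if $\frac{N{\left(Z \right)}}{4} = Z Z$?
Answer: $57024$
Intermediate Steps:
$N{\left(Z \right)} = 4 Z^{2}$ ($N{\left(Z \right)} = 4 Z Z = 4 Z^{2}$)
$\left(1 - 10\right) N{\left(6 \right)} \left(-44\right) = \left(1 - 10\right) 4 \cdot 6^{2} \left(-44\right) = \left(1 - 10\right) 4 \cdot 36 \left(-44\right) = \left(-9\right) 144 \left(-44\right) = \left(-1296\right) \left(-44\right) = 57024$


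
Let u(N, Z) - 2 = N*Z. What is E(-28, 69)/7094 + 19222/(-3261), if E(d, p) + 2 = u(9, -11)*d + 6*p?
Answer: -63080230/11566767 ≈ -5.4536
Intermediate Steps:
u(N, Z) = 2 + N*Z
E(d, p) = -2 - 97*d + 6*p (E(d, p) = -2 + ((2 + 9*(-11))*d + 6*p) = -2 + ((2 - 99)*d + 6*p) = -2 + (-97*d + 6*p) = -2 - 97*d + 6*p)
E(-28, 69)/7094 + 19222/(-3261) = (-2 - 97*(-28) + 6*69)/7094 + 19222/(-3261) = (-2 + 2716 + 414)*(1/7094) + 19222*(-1/3261) = 3128*(1/7094) - 19222/3261 = 1564/3547 - 19222/3261 = -63080230/11566767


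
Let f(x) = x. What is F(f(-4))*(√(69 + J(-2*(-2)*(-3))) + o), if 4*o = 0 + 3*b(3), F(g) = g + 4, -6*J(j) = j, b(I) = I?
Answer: 0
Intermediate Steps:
J(j) = -j/6
F(g) = 4 + g
o = 9/4 (o = (0 + 3*3)/4 = (0 + 9)/4 = (¼)*9 = 9/4 ≈ 2.2500)
F(f(-4))*(√(69 + J(-2*(-2)*(-3))) + o) = (4 - 4)*(√(69 - (-2*(-2))*(-3)/6) + 9/4) = 0*(√(69 - 2*(-3)/3) + 9/4) = 0*(√(69 - ⅙*(-12)) + 9/4) = 0*(√(69 + 2) + 9/4) = 0*(√71 + 9/4) = 0*(9/4 + √71) = 0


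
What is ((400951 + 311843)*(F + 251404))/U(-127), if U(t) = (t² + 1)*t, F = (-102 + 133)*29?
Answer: -89920032291/1024255 ≈ -87791.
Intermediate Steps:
F = 899 (F = 31*29 = 899)
U(t) = t*(1 + t²) (U(t) = (1 + t²)*t = t*(1 + t²))
((400951 + 311843)*(F + 251404))/U(-127) = ((400951 + 311843)*(899 + 251404))/(-127 + (-127)³) = (712794*252303)/(-127 - 2048383) = 179840064582/(-2048510) = 179840064582*(-1/2048510) = -89920032291/1024255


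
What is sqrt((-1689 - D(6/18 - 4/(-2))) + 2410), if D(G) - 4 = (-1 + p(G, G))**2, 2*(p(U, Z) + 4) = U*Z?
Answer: sqrt(230627)/18 ≈ 26.680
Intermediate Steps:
p(U, Z) = -4 + U*Z/2 (p(U, Z) = -4 + (U*Z)/2 = -4 + U*Z/2)
D(G) = 4 + (-5 + G**2/2)**2 (D(G) = 4 + (-1 + (-4 + G*G/2))**2 = 4 + (-1 + (-4 + G**2/2))**2 = 4 + (-5 + G**2/2)**2)
sqrt((-1689 - D(6/18 - 4/(-2))) + 2410) = sqrt((-1689 - (4 + (-10 + (6/18 - 4/(-2))**2)**2/4)) + 2410) = sqrt((-1689 - (4 + (-10 + (6*(1/18) - 4*(-1/2))**2)**2/4)) + 2410) = sqrt((-1689 - (4 + (-10 + (1/3 + 2)**2)**2/4)) + 2410) = sqrt((-1689 - (4 + (-10 + (7/3)**2)**2/4)) + 2410) = sqrt((-1689 - (4 + (-10 + 49/9)**2/4)) + 2410) = sqrt((-1689 - (4 + (-41/9)**2/4)) + 2410) = sqrt((-1689 - (4 + (1/4)*(1681/81))) + 2410) = sqrt((-1689 - (4 + 1681/324)) + 2410) = sqrt((-1689 - 1*2977/324) + 2410) = sqrt((-1689 - 2977/324) + 2410) = sqrt(-550213/324 + 2410) = sqrt(230627/324) = sqrt(230627)/18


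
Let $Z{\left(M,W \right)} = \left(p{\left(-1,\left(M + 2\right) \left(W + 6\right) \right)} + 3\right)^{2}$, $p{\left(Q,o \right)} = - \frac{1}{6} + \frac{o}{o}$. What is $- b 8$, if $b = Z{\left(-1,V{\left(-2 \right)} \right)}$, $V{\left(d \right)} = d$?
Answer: $- \frac{1058}{9} \approx -117.56$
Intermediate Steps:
$p{\left(Q,o \right)} = \frac{5}{6}$ ($p{\left(Q,o \right)} = \left(-1\right) \frac{1}{6} + 1 = - \frac{1}{6} + 1 = \frac{5}{6}$)
$Z{\left(M,W \right)} = \frac{529}{36}$ ($Z{\left(M,W \right)} = \left(\frac{5}{6} + 3\right)^{2} = \left(\frac{23}{6}\right)^{2} = \frac{529}{36}$)
$b = \frac{529}{36} \approx 14.694$
$- b 8 = \left(-1\right) \frac{529}{36} \cdot 8 = \left(- \frac{529}{36}\right) 8 = - \frac{1058}{9}$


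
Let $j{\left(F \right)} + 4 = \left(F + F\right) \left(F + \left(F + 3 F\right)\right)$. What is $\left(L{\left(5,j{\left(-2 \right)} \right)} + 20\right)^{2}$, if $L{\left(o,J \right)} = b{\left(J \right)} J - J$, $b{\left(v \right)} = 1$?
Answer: $400$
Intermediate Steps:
$j{\left(F \right)} = -4 + 10 F^{2}$ ($j{\left(F \right)} = -4 + \left(F + F\right) \left(F + \left(F + 3 F\right)\right) = -4 + 2 F \left(F + 4 F\right) = -4 + 2 F 5 F = -4 + 10 F^{2}$)
$L{\left(o,J \right)} = 0$ ($L{\left(o,J \right)} = 1 J - J = J - J = 0$)
$\left(L{\left(5,j{\left(-2 \right)} \right)} + 20\right)^{2} = \left(0 + 20\right)^{2} = 20^{2} = 400$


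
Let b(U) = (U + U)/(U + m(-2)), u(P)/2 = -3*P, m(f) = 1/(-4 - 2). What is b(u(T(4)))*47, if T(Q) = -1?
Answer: 3384/35 ≈ 96.686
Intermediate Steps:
m(f) = -1/6 (m(f) = 1/(-6) = -1/6)
u(P) = -6*P (u(P) = 2*(-3*P) = -6*P)
b(U) = 2*U/(-1/6 + U) (b(U) = (U + U)/(U - 1/6) = (2*U)/(-1/6 + U) = 2*U/(-1/6 + U))
b(u(T(4)))*47 = (12*(-6*(-1))/(-1 + 6*(-6*(-1))))*47 = (12*6/(-1 + 6*6))*47 = (12*6/(-1 + 36))*47 = (12*6/35)*47 = (12*6*(1/35))*47 = (72/35)*47 = 3384/35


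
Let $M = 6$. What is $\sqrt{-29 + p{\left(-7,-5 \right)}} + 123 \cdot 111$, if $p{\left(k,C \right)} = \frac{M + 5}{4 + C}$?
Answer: $13653 + 2 i \sqrt{10} \approx 13653.0 + 6.3246 i$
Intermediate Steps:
$p{\left(k,C \right)} = \frac{11}{4 + C}$ ($p{\left(k,C \right)} = \frac{6 + 5}{4 + C} = \frac{11}{4 + C}$)
$\sqrt{-29 + p{\left(-7,-5 \right)}} + 123 \cdot 111 = \sqrt{-29 + \frac{11}{4 - 5}} + 123 \cdot 111 = \sqrt{-29 + \frac{11}{-1}} + 13653 = \sqrt{-29 + 11 \left(-1\right)} + 13653 = \sqrt{-29 - 11} + 13653 = \sqrt{-40} + 13653 = 2 i \sqrt{10} + 13653 = 13653 + 2 i \sqrt{10}$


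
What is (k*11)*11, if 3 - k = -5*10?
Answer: 6413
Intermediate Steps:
k = 53 (k = 3 - (-5)*10 = 3 - 1*(-50) = 3 + 50 = 53)
(k*11)*11 = (53*11)*11 = 583*11 = 6413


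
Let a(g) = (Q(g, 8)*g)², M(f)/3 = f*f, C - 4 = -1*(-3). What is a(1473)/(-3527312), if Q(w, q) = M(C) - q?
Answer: -41921334009/3527312 ≈ -11885.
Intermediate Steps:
C = 7 (C = 4 - 1*(-3) = 4 + 3 = 7)
M(f) = 3*f² (M(f) = 3*(f*f) = 3*f²)
Q(w, q) = 147 - q (Q(w, q) = 3*7² - q = 3*49 - q = 147 - q)
a(g) = 19321*g² (a(g) = ((147 - 1*8)*g)² = ((147 - 8)*g)² = (139*g)² = 19321*g²)
a(1473)/(-3527312) = (19321*1473²)/(-3527312) = (19321*2169729)*(-1/3527312) = 41921334009*(-1/3527312) = -41921334009/3527312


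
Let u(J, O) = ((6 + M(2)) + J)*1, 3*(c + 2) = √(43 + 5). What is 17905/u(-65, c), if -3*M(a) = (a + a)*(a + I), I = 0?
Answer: -10743/37 ≈ -290.35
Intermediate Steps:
c = -2 + 4*√3/3 (c = -2 + √(43 + 5)/3 = -2 + √48/3 = -2 + (4*√3)/3 = -2 + 4*√3/3 ≈ 0.30940)
M(a) = -2*a²/3 (M(a) = -(a + a)*(a + 0)/3 = -2*a*a/3 = -2*a²/3)
u(J, O) = 10/3 + J (u(J, O) = ((6 - ⅔*2²) + J)*1 = ((6 - ⅔*4) + J)*1 = ((6 - 8/3) + J)*1 = (10/3 + J)*1 = 10/3 + J)
17905/u(-65, c) = 17905/(10/3 - 65) = 17905/(-185/3) = 17905*(-3/185) = -10743/37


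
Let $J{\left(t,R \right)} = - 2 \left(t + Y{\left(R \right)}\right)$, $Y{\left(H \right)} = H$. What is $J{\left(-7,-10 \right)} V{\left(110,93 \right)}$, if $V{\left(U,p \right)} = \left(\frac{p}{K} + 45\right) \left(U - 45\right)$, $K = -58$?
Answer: $\frac{2781285}{29} \approx 95906.0$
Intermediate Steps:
$J{\left(t,R \right)} = - 2 R - 2 t$ ($J{\left(t,R \right)} = - 2 \left(t + R\right) = - 2 \left(R + t\right) = - 2 R - 2 t$)
$V{\left(U,p \right)} = \left(-45 + U\right) \left(45 - \frac{p}{58}\right)$ ($V{\left(U,p \right)} = \left(\frac{p}{-58} + 45\right) \left(U - 45\right) = \left(p \left(- \frac{1}{58}\right) + 45\right) \left(-45 + U\right) = \left(- \frac{p}{58} + 45\right) \left(-45 + U\right) = \left(45 - \frac{p}{58}\right) \left(-45 + U\right) = \left(-45 + U\right) \left(45 - \frac{p}{58}\right)$)
$J{\left(-7,-10 \right)} V{\left(110,93 \right)} = \left(\left(-2\right) \left(-10\right) - -14\right) \left(-2025 + 45 \cdot 110 + \frac{45}{58} \cdot 93 - \frac{55}{29} \cdot 93\right) = \left(20 + 14\right) \left(-2025 + 4950 + \frac{4185}{58} - \frac{5115}{29}\right) = 34 \cdot \frac{163605}{58} = \frac{2781285}{29}$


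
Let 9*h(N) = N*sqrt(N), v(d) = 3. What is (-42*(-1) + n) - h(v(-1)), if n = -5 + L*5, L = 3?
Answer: 52 - sqrt(3)/3 ≈ 51.423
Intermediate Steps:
n = 10 (n = -5 + 3*5 = -5 + 15 = 10)
h(N) = N**(3/2)/9 (h(N) = (N*sqrt(N))/9 = N**(3/2)/9)
(-42*(-1) + n) - h(v(-1)) = (-42*(-1) + 10) - 3**(3/2)/9 = (-7*(-6) + 10) - 3*sqrt(3)/9 = (42 + 10) - sqrt(3)/3 = 52 - sqrt(3)/3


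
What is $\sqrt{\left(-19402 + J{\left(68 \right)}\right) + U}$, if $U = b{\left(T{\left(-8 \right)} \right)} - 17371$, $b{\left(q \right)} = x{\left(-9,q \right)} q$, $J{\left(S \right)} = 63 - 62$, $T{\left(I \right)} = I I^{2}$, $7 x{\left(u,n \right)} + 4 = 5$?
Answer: $\frac{2 i \sqrt{451353}}{7} \approx 191.95 i$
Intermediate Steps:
$x{\left(u,n \right)} = \frac{1}{7}$ ($x{\left(u,n \right)} = - \frac{4}{7} + \frac{1}{7} \cdot 5 = - \frac{4}{7} + \frac{5}{7} = \frac{1}{7}$)
$T{\left(I \right)} = I^{3}$
$J{\left(S \right)} = 1$ ($J{\left(S \right)} = 63 - 62 = 1$)
$b{\left(q \right)} = \frac{q}{7}$
$U = - \frac{122109}{7}$ ($U = \frac{\left(-8\right)^{3}}{7} - 17371 = \frac{1}{7} \left(-512\right) - 17371 = - \frac{512}{7} - 17371 = - \frac{122109}{7} \approx -17444.0$)
$\sqrt{\left(-19402 + J{\left(68 \right)}\right) + U} = \sqrt{\left(-19402 + 1\right) - \frac{122109}{7}} = \sqrt{-19401 - \frac{122109}{7}} = \sqrt{- \frac{257916}{7}} = \frac{2 i \sqrt{451353}}{7}$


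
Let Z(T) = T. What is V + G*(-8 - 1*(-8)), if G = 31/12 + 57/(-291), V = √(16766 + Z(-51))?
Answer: √16715 ≈ 129.29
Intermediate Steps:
V = √16715 (V = √(16766 - 51) = √16715 ≈ 129.29)
G = 2779/1164 (G = 31*(1/12) + 57*(-1/291) = 31/12 - 19/97 = 2779/1164 ≈ 2.3875)
V + G*(-8 - 1*(-8)) = √16715 + 2779*(-8 - 1*(-8))/1164 = √16715 + 2779*(-8 + 8)/1164 = √16715 + (2779/1164)*0 = √16715 + 0 = √16715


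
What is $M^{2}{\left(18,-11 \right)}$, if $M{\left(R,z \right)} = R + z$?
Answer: $49$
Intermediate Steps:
$M^{2}{\left(18,-11 \right)} = \left(18 - 11\right)^{2} = 7^{2} = 49$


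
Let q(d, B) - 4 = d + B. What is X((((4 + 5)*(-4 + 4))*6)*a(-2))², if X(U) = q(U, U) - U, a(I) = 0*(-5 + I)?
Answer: 16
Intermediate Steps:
q(d, B) = 4 + B + d (q(d, B) = 4 + (d + B) = 4 + (B + d) = 4 + B + d)
a(I) = 0
X(U) = 4 + U (X(U) = (4 + U + U) - U = (4 + 2*U) - U = 4 + U)
X((((4 + 5)*(-4 + 4))*6)*a(-2))² = (4 + (((4 + 5)*(-4 + 4))*6)*0)² = (4 + ((9*0)*6)*0)² = (4 + (0*6)*0)² = (4 + 0*0)² = (4 + 0)² = 4² = 16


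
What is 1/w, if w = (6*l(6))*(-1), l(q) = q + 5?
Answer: -1/66 ≈ -0.015152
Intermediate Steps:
l(q) = 5 + q
w = -66 (w = (6*(5 + 6))*(-1) = (6*11)*(-1) = 66*(-1) = -66)
1/w = 1/(-66) = -1/66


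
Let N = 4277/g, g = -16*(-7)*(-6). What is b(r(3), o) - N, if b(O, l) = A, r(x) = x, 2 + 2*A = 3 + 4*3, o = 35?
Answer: 1235/96 ≈ 12.865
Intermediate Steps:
A = 13/2 (A = -1 + (3 + 4*3)/2 = -1 + (3 + 12)/2 = -1 + (½)*15 = -1 + 15/2 = 13/2 ≈ 6.5000)
b(O, l) = 13/2
g = -672 (g = 112*(-6) = -672)
N = -611/96 (N = 4277/(-672) = 4277*(-1/672) = -611/96 ≈ -6.3646)
b(r(3), o) - N = 13/2 - 1*(-611/96) = 13/2 + 611/96 = 1235/96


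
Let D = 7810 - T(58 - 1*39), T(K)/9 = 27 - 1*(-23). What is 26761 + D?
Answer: 34121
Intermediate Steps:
T(K) = 450 (T(K) = 9*(27 - 1*(-23)) = 9*(27 + 23) = 9*50 = 450)
D = 7360 (D = 7810 - 1*450 = 7810 - 450 = 7360)
26761 + D = 26761 + 7360 = 34121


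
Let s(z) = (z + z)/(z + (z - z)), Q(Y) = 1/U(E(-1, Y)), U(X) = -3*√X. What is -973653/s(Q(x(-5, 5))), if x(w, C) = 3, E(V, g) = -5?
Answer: -973653/2 ≈ -4.8683e+5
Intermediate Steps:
Q(Y) = I*√5/15 (Q(Y) = 1/(-3*I*√5) = I*√5/15)
s(z) = 2 (s(z) = (2*z)/(z + 0) = (2*z)/z = 2)
-973653/s(Q(x(-5, 5))) = -973653/2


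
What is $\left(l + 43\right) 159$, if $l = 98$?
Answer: $22419$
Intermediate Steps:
$\left(l + 43\right) 159 = \left(98 + 43\right) 159 = 141 \cdot 159 = 22419$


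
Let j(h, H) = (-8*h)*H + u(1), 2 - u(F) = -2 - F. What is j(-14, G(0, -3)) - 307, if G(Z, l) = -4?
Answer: -750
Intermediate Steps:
u(F) = 4 + F (u(F) = 2 - (-2 - F) = 2 + (2 + F) = 4 + F)
j(h, H) = 5 - 8*H*h (j(h, H) = (-8*h)*H + (4 + 1) = -8*H*h + 5 = 5 - 8*H*h)
j(-14, G(0, -3)) - 307 = (5 - 8*(-4)*(-14)) - 307 = (5 - 448) - 307 = -443 - 307 = -750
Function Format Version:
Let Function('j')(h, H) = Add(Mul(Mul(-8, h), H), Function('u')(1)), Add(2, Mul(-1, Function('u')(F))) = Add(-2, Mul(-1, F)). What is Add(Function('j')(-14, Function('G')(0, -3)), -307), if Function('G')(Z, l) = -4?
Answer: -750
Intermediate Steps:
Function('u')(F) = Add(4, F) (Function('u')(F) = Add(2, Mul(-1, Add(-2, Mul(-1, F)))) = Add(2, Add(2, F)) = Add(4, F))
Function('j')(h, H) = Add(5, Mul(-8, H, h)) (Function('j')(h, H) = Add(Mul(Mul(-8, h), H), Add(4, 1)) = Add(Mul(-8, H, h), 5) = Add(5, Mul(-8, H, h)))
Add(Function('j')(-14, Function('G')(0, -3)), -307) = Add(Add(5, Mul(-8, -4, -14)), -307) = Add(Add(5, -448), -307) = Add(-443, -307) = -750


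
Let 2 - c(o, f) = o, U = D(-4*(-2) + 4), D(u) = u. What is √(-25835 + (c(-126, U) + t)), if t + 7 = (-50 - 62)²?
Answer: I*√13170 ≈ 114.76*I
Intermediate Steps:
U = 12 (U = -4*(-2) + 4 = 8 + 4 = 12)
c(o, f) = 2 - o
t = 12537 (t = -7 + (-50 - 62)² = -7 + (-112)² = -7 + 12544 = 12537)
√(-25835 + (c(-126, U) + t)) = √(-25835 + ((2 - 1*(-126)) + 12537)) = √(-25835 + ((2 + 126) + 12537)) = √(-25835 + (128 + 12537)) = √(-25835 + 12665) = √(-13170) = I*√13170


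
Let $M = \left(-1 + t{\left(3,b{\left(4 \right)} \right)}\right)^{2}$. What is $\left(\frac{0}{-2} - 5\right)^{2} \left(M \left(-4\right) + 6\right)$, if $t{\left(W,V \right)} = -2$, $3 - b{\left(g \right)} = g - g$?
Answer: $-750$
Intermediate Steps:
$b{\left(g \right)} = 3$ ($b{\left(g \right)} = 3 - \left(g - g\right) = 3 - 0 = 3 + 0 = 3$)
$M = 9$ ($M = \left(-1 - 2\right)^{2} = \left(-3\right)^{2} = 9$)
$\left(\frac{0}{-2} - 5\right)^{2} \left(M \left(-4\right) + 6\right) = \left(\frac{0}{-2} - 5\right)^{2} \left(9 \left(-4\right) + 6\right) = \left(0 \left(- \frac{1}{2}\right) - 5\right)^{2} \left(-36 + 6\right) = \left(0 - 5\right)^{2} \left(-30\right) = \left(-5\right)^{2} \left(-30\right) = 25 \left(-30\right) = -750$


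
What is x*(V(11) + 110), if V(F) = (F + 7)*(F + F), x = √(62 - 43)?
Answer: 506*√19 ≈ 2205.6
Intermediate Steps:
x = √19 ≈ 4.3589
V(F) = 2*F*(7 + F) (V(F) = (7 + F)*(2*F) = 2*F*(7 + F))
x*(V(11) + 110) = √19*(2*11*(7 + 11) + 110) = √19*(2*11*18 + 110) = √19*(396 + 110) = √19*506 = 506*√19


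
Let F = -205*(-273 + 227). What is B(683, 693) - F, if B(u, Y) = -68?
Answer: -9498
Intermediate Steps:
F = 9430 (F = -205*(-46) = 9430)
B(683, 693) - F = -68 - 1*9430 = -68 - 9430 = -9498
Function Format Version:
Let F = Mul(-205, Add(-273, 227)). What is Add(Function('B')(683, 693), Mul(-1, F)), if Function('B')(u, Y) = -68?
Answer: -9498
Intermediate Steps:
F = 9430 (F = Mul(-205, -46) = 9430)
Add(Function('B')(683, 693), Mul(-1, F)) = Add(-68, Mul(-1, 9430)) = Add(-68, -9430) = -9498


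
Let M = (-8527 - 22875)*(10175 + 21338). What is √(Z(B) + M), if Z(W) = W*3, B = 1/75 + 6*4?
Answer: 51*I*√9511449/5 ≈ 31457.0*I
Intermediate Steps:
B = 1801/75 (B = 1/75 + 24 = 1801/75 ≈ 24.013)
Z(W) = 3*W
M = -989571226 (M = -31402*31513 = -989571226)
√(Z(B) + M) = √(3*(1801/75) - 989571226) = √(1801/25 - 989571226) = √(-24739278849/25) = 51*I*√9511449/5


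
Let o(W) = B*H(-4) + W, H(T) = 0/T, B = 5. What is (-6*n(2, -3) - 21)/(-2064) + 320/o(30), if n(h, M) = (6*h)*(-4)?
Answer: 21749/2064 ≈ 10.537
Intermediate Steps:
H(T) = 0
n(h, M) = -24*h
o(W) = W (o(W) = 5*0 + W = 0 + W = W)
(-6*n(2, -3) - 21)/(-2064) + 320/o(30) = (-(-144)*2 - 21)/(-2064) + 320/30 = (-6*(-48) - 21)*(-1/2064) + 320*(1/30) = (288 - 21)*(-1/2064) + 32/3 = 267*(-1/2064) + 32/3 = -89/688 + 32/3 = 21749/2064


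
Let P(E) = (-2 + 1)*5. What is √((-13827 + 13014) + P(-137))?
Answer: I*√818 ≈ 28.601*I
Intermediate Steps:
P(E) = -5 (P(E) = -1*5 = -5)
√((-13827 + 13014) + P(-137)) = √((-13827 + 13014) - 5) = √(-813 - 5) = √(-818) = I*√818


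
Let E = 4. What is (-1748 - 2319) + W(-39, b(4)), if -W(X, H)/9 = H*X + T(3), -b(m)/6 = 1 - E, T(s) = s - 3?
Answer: 2251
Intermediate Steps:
T(s) = -3 + s
b(m) = 18 (b(m) = -6*(1 - 1*4) = -6*(1 - 4) = -6*(-3) = 18)
W(X, H) = -9*H*X (W(X, H) = -9*(H*X + (-3 + 3)) = -9*(H*X + 0) = -9*H*X)
(-1748 - 2319) + W(-39, b(4)) = (-1748 - 2319) - 9*18*(-39) = -4067 + 6318 = 2251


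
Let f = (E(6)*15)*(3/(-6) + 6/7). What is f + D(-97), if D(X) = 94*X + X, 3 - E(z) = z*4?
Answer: -18655/2 ≈ -9327.5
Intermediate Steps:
E(z) = 3 - 4*z (E(z) = 3 - z*4 = 3 - 4*z)
D(X) = 95*X
f = -225/2 (f = ((3 - 4*6)*15)*(3/(-6) + 6/7) = ((3 - 24)*15)*(3*(-⅙) + 6*(⅐)) = (-21*15)*(-½ + 6/7) = -315*5/14 = -225/2 ≈ -112.50)
f + D(-97) = -225/2 + 95*(-97) = -225/2 - 9215 = -18655/2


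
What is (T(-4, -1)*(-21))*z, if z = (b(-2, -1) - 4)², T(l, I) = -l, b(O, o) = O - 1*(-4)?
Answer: -336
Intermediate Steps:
b(O, o) = 4 + O (b(O, o) = O + 4 = 4 + O)
z = 4 (z = ((4 - 2) - 4)² = (2 - 4)² = (-2)² = 4)
(T(-4, -1)*(-21))*z = (-1*(-4)*(-21))*4 = (4*(-21))*4 = -84*4 = -336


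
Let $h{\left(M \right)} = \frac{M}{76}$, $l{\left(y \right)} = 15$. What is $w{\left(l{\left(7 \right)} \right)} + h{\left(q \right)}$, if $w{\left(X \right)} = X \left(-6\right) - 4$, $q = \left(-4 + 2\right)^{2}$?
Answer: $- \frac{1785}{19} \approx -93.947$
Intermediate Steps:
$q = 4$ ($q = \left(-2\right)^{2} = 4$)
$h{\left(M \right)} = \frac{M}{76}$ ($h{\left(M \right)} = M \frac{1}{76} = \frac{M}{76}$)
$w{\left(X \right)} = -4 - 6 X$ ($w{\left(X \right)} = - 6 X - 4 = -4 - 6 X$)
$w{\left(l{\left(7 \right)} \right)} + h{\left(q \right)} = \left(-4 - 90\right) + \frac{1}{76} \cdot 4 = \left(-4 - 90\right) + \frac{1}{19} = -94 + \frac{1}{19} = - \frac{1785}{19}$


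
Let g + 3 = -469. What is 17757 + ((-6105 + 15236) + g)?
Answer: 26416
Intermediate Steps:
g = -472 (g = -3 - 469 = -472)
17757 + ((-6105 + 15236) + g) = 17757 + ((-6105 + 15236) - 472) = 17757 + (9131 - 472) = 17757 + 8659 = 26416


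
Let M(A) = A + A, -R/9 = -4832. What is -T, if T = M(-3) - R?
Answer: 43494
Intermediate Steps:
R = 43488 (R = -9*(-4832) = 43488)
M(A) = 2*A
T = -43494 (T = 2*(-3) - 1*43488 = -6 - 43488 = -43494)
-T = -1*(-43494) = 43494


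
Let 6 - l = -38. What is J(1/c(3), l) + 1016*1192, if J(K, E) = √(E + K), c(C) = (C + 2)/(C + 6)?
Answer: 1211072 + √1145/5 ≈ 1.2111e+6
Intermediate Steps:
l = 44 (l = 6 - 1*(-38) = 6 + 38 = 44)
c(C) = (2 + C)/(6 + C)
J(1/c(3), l) + 1016*1192 = √(44 + 1/((2 + 3)/(6 + 3))) + 1016*1192 = √(44 + 1/(5/9)) + 1211072 = √(44 + 9/5) + 1211072 = √(229/5) + 1211072 = √1145/5 + 1211072 = 1211072 + √1145/5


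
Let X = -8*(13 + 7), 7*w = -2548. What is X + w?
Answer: -524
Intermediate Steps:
w = -364 (w = (⅐)*(-2548) = -364)
X = -160 (X = -8*20 = -160)
X + w = -160 - 364 = -524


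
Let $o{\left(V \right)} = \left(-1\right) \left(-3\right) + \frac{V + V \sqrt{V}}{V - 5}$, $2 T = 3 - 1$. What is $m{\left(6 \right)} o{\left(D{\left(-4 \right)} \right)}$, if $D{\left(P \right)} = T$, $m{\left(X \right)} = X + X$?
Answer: $30$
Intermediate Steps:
$T = 1$ ($T = \frac{3 - 1}{2} = \frac{1}{2} \cdot 2 = 1$)
$m{\left(X \right)} = 2 X$
$D{\left(P \right)} = 1$
$o{\left(V \right)} = 3 + \frac{V + V^{\frac{3}{2}}}{-5 + V}$
$m{\left(6 \right)} o{\left(D{\left(-4 \right)} \right)} = 2 \cdot 6 \frac{-15 + 1^{\frac{3}{2}} + 4 \cdot 1}{-5 + 1} = 12 \frac{-15 + 1 + 4}{-4} = 12 \left(\left(- \frac{1}{4}\right) \left(-10\right)\right) = 12 \cdot \frac{5}{2} = 30$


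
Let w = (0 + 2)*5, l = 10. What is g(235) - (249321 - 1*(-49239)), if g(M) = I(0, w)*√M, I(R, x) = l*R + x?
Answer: -298560 + 10*√235 ≈ -2.9841e+5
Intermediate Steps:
w = 10 (w = 2*5 = 10)
I(R, x) = x + 10*R (I(R, x) = 10*R + x = x + 10*R)
g(M) = 10*√M (g(M) = (10 + 10*0)*√M = (10 + 0)*√M = 10*√M)
g(235) - (249321 - 1*(-49239)) = 10*√235 - (249321 - 1*(-49239)) = 10*√235 - (249321 + 49239) = 10*√235 - 1*298560 = 10*√235 - 298560 = -298560 + 10*√235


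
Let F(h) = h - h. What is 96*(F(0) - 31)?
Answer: -2976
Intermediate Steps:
F(h) = 0
96*(F(0) - 31) = 96*(0 - 31) = 96*(-31) = -2976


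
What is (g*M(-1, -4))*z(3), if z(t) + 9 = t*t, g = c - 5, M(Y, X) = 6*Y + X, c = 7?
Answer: 0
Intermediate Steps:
M(Y, X) = X + 6*Y
g = 2 (g = 7 - 5 = 2)
z(t) = -9 + t² (z(t) = -9 + t*t = -9 + t²)
(g*M(-1, -4))*z(3) = (2*(-4 + 6*(-1)))*(-9 + 3²) = (2*(-4 - 6))*(-9 + 9) = (2*(-10))*0 = -20*0 = 0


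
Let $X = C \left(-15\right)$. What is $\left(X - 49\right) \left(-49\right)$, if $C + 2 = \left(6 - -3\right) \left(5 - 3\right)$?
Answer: $14161$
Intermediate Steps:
$C = 16$ ($C = -2 + \left(6 - -3\right) \left(5 - 3\right) = -2 + \left(6 + 3\right) 2 = -2 + 9 \cdot 2 = -2 + 18 = 16$)
$X = -240$ ($X = 16 \left(-15\right) = -240$)
$\left(X - 49\right) \left(-49\right) = \left(-240 - 49\right) \left(-49\right) = \left(-289\right) \left(-49\right) = 14161$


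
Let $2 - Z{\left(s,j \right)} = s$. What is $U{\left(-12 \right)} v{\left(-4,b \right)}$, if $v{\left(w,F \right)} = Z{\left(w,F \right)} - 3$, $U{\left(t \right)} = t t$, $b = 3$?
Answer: $432$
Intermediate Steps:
$Z{\left(s,j \right)} = 2 - s$
$U{\left(t \right)} = t^{2}$
$v{\left(w,F \right)} = -1 - w$ ($v{\left(w,F \right)} = \left(2 - w\right) - 3 = -1 - w$)
$U{\left(-12 \right)} v{\left(-4,b \right)} = \left(-12\right)^{2} \left(-1 - -4\right) = 144 \left(-1 + 4\right) = 144 \cdot 3 = 432$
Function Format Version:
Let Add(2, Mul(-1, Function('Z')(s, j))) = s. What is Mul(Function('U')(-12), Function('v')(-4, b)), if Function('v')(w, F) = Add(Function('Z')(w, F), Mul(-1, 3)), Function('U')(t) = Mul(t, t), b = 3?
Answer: 432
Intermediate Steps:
Function('Z')(s, j) = Add(2, Mul(-1, s))
Function('U')(t) = Pow(t, 2)
Function('v')(w, F) = Add(-1, Mul(-1, w)) (Function('v')(w, F) = Add(Add(2, Mul(-1, w)), Mul(-1, 3)) = Add(Add(2, Mul(-1, w)), -3) = Add(-1, Mul(-1, w)))
Mul(Function('U')(-12), Function('v')(-4, b)) = Mul(Pow(-12, 2), Add(-1, Mul(-1, -4))) = Mul(144, Add(-1, 4)) = Mul(144, 3) = 432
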